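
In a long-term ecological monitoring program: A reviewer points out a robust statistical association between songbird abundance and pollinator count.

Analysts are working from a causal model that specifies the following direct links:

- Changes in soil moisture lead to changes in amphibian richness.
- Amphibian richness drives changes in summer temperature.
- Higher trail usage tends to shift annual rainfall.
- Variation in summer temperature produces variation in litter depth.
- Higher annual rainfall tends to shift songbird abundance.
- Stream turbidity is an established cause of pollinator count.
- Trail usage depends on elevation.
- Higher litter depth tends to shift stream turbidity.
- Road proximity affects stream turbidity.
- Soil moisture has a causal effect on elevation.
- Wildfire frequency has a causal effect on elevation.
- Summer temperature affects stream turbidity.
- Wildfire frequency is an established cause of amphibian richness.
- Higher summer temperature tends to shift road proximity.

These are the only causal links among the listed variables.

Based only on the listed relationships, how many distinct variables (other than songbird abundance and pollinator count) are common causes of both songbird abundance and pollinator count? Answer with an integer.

The common causes are: soil moisture (to songbird abundance via soil moisture → elevation → trail usage → annual rainfall → songbird abundance; to pollinator count via soil moisture → amphibian richness → summer temperature → stream turbidity → pollinator count); wildfire frequency (to songbird abundance via wildfire frequency → elevation → trail usage → annual rainfall → songbird abundance; to pollinator count via wildfire frequency → amphibian richness → summer temperature → stream turbidity → pollinator count).
Every other variable lacks a causal path to at least one of songbird abundance and pollinator count.

2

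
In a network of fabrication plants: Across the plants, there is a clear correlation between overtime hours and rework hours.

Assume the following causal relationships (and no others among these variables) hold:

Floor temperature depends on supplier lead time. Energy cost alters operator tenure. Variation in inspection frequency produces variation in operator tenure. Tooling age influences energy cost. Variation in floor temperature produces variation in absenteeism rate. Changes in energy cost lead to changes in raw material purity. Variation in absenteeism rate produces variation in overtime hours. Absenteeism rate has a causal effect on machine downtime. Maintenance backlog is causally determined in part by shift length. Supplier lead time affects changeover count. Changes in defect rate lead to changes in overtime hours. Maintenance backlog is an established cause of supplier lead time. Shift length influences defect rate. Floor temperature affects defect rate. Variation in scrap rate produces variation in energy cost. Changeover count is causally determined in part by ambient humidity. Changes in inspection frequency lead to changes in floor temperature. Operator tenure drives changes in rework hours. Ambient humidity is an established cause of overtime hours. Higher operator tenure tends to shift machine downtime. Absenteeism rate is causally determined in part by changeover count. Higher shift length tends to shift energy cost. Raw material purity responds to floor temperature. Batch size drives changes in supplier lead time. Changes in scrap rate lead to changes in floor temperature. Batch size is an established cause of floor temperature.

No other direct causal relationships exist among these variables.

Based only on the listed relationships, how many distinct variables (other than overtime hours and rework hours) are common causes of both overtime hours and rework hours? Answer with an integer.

The common causes are: inspection frequency (to overtime hours via inspection frequency → floor temperature → defect rate → overtime hours; to rework hours via inspection frequency → operator tenure → rework hours); scrap rate (to overtime hours via scrap rate → floor temperature → defect rate → overtime hours; to rework hours via scrap rate → energy cost → operator tenure → rework hours); shift length (to overtime hours via shift length → defect rate → overtime hours; to rework hours via shift length → energy cost → operator tenure → rework hours).
Every other variable lacks a causal path to at least one of overtime hours and rework hours.

3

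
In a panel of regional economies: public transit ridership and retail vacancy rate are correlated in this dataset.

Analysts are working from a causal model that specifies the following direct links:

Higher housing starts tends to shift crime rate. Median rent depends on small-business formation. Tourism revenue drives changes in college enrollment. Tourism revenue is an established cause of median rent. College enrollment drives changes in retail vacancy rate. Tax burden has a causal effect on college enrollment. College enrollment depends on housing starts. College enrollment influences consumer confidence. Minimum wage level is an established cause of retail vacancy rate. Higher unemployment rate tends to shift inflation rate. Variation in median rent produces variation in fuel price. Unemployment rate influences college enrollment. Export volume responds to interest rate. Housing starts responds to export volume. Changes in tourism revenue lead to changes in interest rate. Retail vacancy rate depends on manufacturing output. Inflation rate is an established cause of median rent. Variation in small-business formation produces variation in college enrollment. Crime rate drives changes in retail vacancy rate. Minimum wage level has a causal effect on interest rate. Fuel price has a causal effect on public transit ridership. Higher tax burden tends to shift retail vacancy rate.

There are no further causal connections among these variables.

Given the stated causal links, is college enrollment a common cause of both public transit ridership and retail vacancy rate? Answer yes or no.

no

College enrollment has no stated causal path to public transit ridership. A confounder must cause both variables, so college enrollment does not qualify.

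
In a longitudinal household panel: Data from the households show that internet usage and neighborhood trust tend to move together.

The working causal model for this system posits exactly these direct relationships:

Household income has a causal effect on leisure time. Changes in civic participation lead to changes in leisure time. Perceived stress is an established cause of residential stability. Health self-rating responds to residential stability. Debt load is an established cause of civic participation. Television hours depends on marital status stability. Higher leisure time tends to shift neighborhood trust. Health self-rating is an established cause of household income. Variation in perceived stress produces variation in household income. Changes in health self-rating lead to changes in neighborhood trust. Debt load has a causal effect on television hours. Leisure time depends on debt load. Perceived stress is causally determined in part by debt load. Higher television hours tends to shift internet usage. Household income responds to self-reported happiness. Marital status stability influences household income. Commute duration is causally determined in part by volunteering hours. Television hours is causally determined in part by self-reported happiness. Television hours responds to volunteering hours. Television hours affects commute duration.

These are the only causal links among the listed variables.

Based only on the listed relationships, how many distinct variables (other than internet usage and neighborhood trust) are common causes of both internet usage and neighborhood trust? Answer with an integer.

The common causes are: debt load (to internet usage via debt load → television hours → internet usage; to neighborhood trust via debt load → leisure time → neighborhood trust); marital status stability (to internet usage via marital status stability → television hours → internet usage; to neighborhood trust via marital status stability → household income → leisure time → neighborhood trust); self-reported happiness (to internet usage via self-reported happiness → television hours → internet usage; to neighborhood trust via self-reported happiness → household income → leisure time → neighborhood trust).
Every other variable lacks a causal path to at least one of internet usage and neighborhood trust.

3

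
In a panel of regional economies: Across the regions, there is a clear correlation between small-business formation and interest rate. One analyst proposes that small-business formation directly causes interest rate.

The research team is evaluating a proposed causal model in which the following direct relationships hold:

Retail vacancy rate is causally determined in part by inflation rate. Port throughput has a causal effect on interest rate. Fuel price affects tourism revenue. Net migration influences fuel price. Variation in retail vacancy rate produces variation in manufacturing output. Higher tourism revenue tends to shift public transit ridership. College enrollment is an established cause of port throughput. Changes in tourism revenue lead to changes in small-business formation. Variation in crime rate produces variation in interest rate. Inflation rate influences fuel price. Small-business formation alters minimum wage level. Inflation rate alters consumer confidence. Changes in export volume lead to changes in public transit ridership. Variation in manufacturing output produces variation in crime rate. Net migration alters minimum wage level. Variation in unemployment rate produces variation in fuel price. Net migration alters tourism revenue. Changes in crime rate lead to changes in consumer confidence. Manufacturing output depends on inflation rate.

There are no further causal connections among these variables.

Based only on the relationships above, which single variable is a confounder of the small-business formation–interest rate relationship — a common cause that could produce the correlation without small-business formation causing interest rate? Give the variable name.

inflation rate

Inflation rate has a causal path to small-business formation (inflation rate → fuel price → tourism revenue → small-business formation) and a separate causal path to interest rate (inflation rate → manufacturing output → crime rate → interest rate), so it is a common cause of both.
No stated relationship gives small-business formation a causal route to interest rate, so the correlation is explained by the shared upstream cause rather than a direct effect.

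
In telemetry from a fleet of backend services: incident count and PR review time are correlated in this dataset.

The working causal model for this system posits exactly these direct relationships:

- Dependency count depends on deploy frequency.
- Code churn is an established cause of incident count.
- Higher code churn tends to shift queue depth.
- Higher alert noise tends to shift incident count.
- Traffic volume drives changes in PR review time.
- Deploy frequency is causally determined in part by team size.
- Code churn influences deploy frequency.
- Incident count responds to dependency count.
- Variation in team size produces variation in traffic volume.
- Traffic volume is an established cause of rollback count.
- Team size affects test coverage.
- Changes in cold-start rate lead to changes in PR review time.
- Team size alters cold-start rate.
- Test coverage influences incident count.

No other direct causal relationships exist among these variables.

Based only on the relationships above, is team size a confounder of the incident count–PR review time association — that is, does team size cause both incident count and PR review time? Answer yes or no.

yes

Team size has a causal path to incident count (team size → test coverage → incident count) and to PR review time (team size → cold-start rate → PR review time), so it is a common cause of both — a confounder.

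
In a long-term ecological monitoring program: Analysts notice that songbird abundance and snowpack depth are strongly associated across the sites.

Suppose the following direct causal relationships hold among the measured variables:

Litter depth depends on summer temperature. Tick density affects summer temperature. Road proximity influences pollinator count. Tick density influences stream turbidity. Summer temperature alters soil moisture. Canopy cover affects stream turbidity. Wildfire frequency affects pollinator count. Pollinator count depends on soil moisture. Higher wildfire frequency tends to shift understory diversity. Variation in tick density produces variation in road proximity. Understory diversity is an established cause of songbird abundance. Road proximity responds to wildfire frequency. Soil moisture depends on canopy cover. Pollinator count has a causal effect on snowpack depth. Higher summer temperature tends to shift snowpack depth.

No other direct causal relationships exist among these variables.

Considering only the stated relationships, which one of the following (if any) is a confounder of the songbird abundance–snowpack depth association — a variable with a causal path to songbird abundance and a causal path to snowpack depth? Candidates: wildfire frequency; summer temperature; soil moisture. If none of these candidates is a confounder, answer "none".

Wildfire frequency causes songbird abundance (wildfire frequency → understory diversity → songbird abundance) and also causes snowpack depth (wildfire frequency → pollinator count → snowpack depth); it is a common cause of both.
Each of the other candidates lacks a causal path to at least one of songbird abundance and snowpack depth, so they do not confound the relationship.

wildfire frequency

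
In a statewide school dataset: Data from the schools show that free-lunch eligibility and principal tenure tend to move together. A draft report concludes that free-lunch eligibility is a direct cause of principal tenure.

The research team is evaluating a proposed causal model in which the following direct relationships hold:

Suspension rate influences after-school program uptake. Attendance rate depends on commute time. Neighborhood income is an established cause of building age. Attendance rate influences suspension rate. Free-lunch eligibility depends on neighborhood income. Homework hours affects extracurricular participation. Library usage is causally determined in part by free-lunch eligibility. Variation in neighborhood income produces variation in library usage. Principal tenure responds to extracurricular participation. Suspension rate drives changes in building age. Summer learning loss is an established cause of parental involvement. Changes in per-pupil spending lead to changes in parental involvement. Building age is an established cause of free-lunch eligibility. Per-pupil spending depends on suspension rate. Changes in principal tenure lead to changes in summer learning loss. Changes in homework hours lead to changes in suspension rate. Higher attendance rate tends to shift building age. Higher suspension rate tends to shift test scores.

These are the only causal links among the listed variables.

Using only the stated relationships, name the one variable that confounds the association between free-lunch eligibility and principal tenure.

homework hours

Homework hours has a causal path to free-lunch eligibility (homework hours → suspension rate → building age → free-lunch eligibility) and a separate causal path to principal tenure (homework hours → extracurricular participation → principal tenure), so it is a common cause of both.
No stated relationship gives free-lunch eligibility a causal route to principal tenure, so the correlation is explained by the shared upstream cause rather than a direct effect.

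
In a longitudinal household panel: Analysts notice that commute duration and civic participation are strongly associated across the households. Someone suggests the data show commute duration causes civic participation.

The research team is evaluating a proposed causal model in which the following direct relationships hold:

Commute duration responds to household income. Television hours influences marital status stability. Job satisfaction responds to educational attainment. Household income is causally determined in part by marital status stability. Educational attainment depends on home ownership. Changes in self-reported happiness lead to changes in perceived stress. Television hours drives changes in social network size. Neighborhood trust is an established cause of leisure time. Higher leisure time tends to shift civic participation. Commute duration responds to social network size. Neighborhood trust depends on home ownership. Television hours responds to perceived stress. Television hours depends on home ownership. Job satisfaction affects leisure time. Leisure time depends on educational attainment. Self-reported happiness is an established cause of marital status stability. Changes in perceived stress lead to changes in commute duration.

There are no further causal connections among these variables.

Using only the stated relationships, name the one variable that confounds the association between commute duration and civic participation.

Home ownership has a causal path to commute duration (home ownership → television hours → social network size → commute duration) and a separate causal path to civic participation (home ownership → educational attainment → leisure time → civic participation), so it is a common cause of both.
No stated relationship gives commute duration a causal route to civic participation, so the correlation is explained by the shared upstream cause rather than a direct effect.

home ownership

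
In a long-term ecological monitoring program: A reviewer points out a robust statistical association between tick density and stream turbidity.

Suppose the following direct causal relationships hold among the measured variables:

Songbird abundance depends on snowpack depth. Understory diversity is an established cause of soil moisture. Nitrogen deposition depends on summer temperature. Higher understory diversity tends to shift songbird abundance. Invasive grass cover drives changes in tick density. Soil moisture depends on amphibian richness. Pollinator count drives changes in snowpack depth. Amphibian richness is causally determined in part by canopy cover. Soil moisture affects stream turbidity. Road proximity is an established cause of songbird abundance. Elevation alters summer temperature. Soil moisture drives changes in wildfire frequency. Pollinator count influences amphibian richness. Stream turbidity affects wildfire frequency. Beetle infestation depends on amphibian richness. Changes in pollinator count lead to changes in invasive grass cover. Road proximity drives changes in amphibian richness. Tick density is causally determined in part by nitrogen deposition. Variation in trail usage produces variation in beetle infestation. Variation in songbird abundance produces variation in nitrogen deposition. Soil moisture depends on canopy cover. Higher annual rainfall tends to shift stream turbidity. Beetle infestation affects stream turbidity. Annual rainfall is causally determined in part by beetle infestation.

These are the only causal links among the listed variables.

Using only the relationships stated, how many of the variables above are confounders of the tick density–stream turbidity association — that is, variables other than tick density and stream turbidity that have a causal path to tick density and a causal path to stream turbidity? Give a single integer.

The common causes are: pollinator count (to tick density via pollinator count → invasive grass cover → tick density; to stream turbidity via pollinator count → amphibian richness → beetle infestation → stream turbidity); road proximity (to tick density via road proximity → songbird abundance → nitrogen deposition → tick density; to stream turbidity via road proximity → amphibian richness → beetle infestation → stream turbidity); understory diversity (to tick density via understory diversity → songbird abundance → nitrogen deposition → tick density; to stream turbidity via understory diversity → soil moisture → stream turbidity).
Every other variable lacks a causal path to at least one of tick density and stream turbidity.

3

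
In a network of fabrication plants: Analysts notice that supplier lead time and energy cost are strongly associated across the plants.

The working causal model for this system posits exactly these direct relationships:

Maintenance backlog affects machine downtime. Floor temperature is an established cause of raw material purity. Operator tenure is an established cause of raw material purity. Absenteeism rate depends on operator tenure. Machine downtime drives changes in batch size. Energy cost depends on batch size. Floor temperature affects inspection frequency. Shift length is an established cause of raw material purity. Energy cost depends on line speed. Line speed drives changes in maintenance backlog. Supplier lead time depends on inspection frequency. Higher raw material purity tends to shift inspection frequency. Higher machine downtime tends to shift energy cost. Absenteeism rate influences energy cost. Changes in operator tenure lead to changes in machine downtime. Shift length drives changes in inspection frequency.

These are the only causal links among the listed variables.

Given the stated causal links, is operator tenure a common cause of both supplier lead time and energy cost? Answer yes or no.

Operator tenure has a causal path to supplier lead time (operator tenure → raw material purity → inspection frequency → supplier lead time) and to energy cost (operator tenure → machine downtime → energy cost), so it is a common cause of both — a confounder.

yes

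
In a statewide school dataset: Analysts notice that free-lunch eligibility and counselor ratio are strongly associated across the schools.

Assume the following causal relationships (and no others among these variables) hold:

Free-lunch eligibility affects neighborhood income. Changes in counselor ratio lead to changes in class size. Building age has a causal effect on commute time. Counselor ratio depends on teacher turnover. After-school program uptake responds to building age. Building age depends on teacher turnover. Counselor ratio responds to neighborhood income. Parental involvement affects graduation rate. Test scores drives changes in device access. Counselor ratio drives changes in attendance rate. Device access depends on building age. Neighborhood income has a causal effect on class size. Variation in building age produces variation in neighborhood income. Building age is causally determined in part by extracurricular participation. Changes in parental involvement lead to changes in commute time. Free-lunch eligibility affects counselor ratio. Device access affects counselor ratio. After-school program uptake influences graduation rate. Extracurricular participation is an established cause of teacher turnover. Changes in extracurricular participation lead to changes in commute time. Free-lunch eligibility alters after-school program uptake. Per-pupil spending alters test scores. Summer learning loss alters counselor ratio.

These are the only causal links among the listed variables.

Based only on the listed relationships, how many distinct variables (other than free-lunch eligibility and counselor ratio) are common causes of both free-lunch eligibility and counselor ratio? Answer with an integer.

0

No listed variable has a causal path to both free-lunch eligibility and counselor ratio, so there are no common causes.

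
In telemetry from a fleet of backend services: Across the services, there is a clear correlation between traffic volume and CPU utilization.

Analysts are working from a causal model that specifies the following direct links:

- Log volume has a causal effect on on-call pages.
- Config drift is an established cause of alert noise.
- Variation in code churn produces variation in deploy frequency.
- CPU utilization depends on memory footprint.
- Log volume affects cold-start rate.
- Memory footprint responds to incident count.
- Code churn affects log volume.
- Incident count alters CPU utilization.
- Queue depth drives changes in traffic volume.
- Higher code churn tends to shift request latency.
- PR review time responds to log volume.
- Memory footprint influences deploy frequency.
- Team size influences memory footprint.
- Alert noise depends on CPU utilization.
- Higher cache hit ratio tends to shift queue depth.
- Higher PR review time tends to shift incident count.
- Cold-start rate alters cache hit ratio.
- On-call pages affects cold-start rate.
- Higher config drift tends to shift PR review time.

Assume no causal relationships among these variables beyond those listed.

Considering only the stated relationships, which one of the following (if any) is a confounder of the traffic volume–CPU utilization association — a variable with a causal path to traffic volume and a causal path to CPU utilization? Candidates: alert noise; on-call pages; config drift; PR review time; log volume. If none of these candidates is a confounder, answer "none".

Log volume causes traffic volume (log volume → cold-start rate → cache hit ratio → queue depth → traffic volume) and also causes CPU utilization (log volume → PR review time → incident count → CPU utilization); it is a common cause of both.
Each of the other candidates lacks a causal path to at least one of traffic volume and CPU utilization, so they do not confound the relationship.

log volume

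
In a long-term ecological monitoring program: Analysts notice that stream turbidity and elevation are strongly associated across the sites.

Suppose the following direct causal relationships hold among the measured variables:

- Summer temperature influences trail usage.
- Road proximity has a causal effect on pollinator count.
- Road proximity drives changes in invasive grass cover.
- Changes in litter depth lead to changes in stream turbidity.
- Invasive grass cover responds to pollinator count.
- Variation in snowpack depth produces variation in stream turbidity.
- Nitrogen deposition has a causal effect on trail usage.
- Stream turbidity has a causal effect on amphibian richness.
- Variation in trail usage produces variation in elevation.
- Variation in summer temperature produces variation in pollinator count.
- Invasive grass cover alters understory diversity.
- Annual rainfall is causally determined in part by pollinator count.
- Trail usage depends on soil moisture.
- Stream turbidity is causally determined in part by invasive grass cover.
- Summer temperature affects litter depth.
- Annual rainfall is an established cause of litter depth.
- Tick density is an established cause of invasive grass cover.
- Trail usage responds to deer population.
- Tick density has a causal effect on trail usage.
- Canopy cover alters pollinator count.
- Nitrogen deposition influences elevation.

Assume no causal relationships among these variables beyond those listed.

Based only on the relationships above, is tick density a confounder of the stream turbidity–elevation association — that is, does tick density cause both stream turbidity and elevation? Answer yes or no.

yes

Tick density has a causal path to stream turbidity (tick density → invasive grass cover → stream turbidity) and to elevation (tick density → trail usage → elevation), so it is a common cause of both — a confounder.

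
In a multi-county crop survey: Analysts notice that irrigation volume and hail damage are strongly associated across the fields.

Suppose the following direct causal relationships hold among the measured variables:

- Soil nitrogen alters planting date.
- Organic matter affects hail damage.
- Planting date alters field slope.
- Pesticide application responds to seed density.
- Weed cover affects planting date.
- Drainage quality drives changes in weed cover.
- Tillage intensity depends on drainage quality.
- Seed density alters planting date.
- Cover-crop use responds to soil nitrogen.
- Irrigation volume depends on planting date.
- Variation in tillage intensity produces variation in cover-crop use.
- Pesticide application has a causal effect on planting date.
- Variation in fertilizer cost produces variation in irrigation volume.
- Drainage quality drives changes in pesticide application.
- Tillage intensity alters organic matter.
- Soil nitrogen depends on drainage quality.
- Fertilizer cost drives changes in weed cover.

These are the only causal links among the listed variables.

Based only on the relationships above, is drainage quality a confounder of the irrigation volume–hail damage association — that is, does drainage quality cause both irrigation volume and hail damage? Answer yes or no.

yes

Drainage quality has a causal path to irrigation volume (drainage quality → pesticide application → planting date → irrigation volume) and to hail damage (drainage quality → tillage intensity → organic matter → hail damage), so it is a common cause of both — a confounder.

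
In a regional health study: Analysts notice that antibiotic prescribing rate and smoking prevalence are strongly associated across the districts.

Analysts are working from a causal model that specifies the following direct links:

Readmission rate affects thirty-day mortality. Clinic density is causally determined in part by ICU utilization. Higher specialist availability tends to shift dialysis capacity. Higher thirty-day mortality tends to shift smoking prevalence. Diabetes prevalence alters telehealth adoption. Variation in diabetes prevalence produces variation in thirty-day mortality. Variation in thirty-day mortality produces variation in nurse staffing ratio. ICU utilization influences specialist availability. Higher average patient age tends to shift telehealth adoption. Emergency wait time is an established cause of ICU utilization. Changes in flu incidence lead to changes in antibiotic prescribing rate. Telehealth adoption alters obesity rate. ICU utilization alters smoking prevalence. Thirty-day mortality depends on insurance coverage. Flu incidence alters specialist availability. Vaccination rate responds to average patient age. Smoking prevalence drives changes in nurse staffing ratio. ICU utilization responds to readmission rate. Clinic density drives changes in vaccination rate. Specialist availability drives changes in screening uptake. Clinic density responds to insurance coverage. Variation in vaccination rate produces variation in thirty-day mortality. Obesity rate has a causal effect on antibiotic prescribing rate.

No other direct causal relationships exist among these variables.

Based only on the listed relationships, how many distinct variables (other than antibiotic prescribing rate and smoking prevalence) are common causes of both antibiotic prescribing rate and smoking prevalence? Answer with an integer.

The common causes are: average patient age (to antibiotic prescribing rate via average patient age → telehealth adoption → obesity rate → antibiotic prescribing rate; to smoking prevalence via average patient age → vaccination rate → thirty-day mortality → smoking prevalence); diabetes prevalence (to antibiotic prescribing rate via diabetes prevalence → telehealth adoption → obesity rate → antibiotic prescribing rate; to smoking prevalence via diabetes prevalence → thirty-day mortality → smoking prevalence).
Every other variable lacks a causal path to at least one of antibiotic prescribing rate and smoking prevalence.

2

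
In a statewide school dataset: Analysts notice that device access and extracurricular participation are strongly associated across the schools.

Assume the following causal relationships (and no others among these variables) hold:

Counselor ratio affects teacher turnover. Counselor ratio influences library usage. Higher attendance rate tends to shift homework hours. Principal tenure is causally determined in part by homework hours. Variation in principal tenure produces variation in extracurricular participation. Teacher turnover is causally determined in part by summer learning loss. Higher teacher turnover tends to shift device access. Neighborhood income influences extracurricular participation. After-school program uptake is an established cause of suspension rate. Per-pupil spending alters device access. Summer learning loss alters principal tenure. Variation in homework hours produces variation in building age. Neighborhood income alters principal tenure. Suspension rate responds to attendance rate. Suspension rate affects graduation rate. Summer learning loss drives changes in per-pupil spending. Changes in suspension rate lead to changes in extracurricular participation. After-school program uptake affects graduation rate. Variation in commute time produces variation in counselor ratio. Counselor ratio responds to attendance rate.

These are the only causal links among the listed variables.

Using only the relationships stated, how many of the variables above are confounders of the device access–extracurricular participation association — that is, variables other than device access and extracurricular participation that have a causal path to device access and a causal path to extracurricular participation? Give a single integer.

The common causes are: attendance rate (to device access via attendance rate → counselor ratio → teacher turnover → device access; to extracurricular participation via attendance rate → suspension rate → extracurricular participation); summer learning loss (to device access via summer learning loss → per-pupil spending → device access; to extracurricular participation via summer learning loss → principal tenure → extracurricular participation).
Every other variable lacks a causal path to at least one of device access and extracurricular participation.

2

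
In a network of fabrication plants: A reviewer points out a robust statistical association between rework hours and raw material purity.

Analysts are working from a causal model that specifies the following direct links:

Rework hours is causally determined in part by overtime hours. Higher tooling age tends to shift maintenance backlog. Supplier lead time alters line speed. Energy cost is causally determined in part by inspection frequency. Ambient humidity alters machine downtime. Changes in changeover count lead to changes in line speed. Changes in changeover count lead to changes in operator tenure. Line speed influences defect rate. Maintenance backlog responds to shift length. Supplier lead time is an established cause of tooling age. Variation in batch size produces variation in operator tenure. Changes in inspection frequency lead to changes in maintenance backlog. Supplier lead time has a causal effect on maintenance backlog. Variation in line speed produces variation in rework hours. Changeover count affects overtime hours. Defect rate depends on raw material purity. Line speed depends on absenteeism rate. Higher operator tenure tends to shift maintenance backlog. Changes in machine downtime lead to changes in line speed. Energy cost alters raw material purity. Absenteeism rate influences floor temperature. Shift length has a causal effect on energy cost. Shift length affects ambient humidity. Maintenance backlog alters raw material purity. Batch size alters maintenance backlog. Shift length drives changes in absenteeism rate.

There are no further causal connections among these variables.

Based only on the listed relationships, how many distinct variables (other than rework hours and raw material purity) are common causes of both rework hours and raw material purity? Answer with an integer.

The common causes are: changeover count (to rework hours via changeover count → overtime hours → rework hours; to raw material purity via changeover count → operator tenure → maintenance backlog → raw material purity); shift length (to rework hours via shift length → absenteeism rate → line speed → rework hours; to raw material purity via shift length → maintenance backlog → raw material purity); supplier lead time (to rework hours via supplier lead time → line speed → rework hours; to raw material purity via supplier lead time → maintenance backlog → raw material purity).
Every other variable lacks a causal path to at least one of rework hours and raw material purity.

3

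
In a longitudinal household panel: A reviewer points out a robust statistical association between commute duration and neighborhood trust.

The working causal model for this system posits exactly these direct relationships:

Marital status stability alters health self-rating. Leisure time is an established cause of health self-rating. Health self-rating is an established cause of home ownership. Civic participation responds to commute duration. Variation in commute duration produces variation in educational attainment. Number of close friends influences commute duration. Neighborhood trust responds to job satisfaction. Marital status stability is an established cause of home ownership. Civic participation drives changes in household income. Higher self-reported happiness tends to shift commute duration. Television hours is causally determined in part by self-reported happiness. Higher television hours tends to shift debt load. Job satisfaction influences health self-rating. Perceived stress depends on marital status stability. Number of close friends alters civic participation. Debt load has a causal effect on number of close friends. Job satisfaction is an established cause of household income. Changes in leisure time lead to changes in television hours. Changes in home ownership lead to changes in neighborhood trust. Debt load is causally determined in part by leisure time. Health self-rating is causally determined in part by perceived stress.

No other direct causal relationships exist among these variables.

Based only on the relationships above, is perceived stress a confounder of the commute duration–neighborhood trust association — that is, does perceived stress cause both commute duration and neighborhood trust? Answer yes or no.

Perceived stress has no stated causal path to commute duration. A confounder must cause both variables, so perceived stress does not qualify.

no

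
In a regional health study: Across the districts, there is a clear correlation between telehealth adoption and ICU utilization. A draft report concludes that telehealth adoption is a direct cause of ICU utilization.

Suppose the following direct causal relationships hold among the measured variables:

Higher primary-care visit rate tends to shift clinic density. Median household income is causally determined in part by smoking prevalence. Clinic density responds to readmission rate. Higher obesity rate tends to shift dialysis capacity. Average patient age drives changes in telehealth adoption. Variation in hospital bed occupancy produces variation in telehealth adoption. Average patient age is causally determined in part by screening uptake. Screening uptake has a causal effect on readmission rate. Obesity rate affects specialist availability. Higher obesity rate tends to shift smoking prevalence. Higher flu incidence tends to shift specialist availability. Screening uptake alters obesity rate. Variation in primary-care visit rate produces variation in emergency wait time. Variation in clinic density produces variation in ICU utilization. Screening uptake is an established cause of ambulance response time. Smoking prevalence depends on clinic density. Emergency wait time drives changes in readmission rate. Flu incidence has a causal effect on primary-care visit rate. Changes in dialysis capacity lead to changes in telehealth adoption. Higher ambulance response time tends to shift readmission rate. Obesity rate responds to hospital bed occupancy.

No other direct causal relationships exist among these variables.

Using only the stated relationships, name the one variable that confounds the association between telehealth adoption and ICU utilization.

screening uptake

Screening uptake has a causal path to telehealth adoption (screening uptake → average patient age → telehealth adoption) and a separate causal path to ICU utilization (screening uptake → readmission rate → clinic density → ICU utilization), so it is a common cause of both.
No stated relationship gives telehealth adoption a causal route to ICU utilization, so the correlation is explained by the shared upstream cause rather than a direct effect.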